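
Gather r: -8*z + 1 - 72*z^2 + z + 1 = -72*z^2 - 7*z + 2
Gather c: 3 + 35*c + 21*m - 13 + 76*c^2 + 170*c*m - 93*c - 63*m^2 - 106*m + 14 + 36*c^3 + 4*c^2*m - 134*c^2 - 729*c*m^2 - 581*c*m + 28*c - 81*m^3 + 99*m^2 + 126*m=36*c^3 + c^2*(4*m - 58) + c*(-729*m^2 - 411*m - 30) - 81*m^3 + 36*m^2 + 41*m + 4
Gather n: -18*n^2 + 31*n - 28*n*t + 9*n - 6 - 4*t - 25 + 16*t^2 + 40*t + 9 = -18*n^2 + n*(40 - 28*t) + 16*t^2 + 36*t - 22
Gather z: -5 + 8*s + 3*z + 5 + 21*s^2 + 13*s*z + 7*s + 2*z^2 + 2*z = 21*s^2 + 15*s + 2*z^2 + z*(13*s + 5)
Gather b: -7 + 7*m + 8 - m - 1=6*m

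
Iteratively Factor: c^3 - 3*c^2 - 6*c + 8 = (c - 4)*(c^2 + c - 2) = (c - 4)*(c + 2)*(c - 1)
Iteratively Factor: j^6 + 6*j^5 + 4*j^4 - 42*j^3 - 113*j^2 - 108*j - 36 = (j + 3)*(j^5 + 3*j^4 - 5*j^3 - 27*j^2 - 32*j - 12) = (j + 1)*(j + 3)*(j^4 + 2*j^3 - 7*j^2 - 20*j - 12) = (j + 1)*(j + 2)*(j + 3)*(j^3 - 7*j - 6) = (j + 1)^2*(j + 2)*(j + 3)*(j^2 - j - 6) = (j - 3)*(j + 1)^2*(j + 2)*(j + 3)*(j + 2)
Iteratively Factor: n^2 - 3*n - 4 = (n - 4)*(n + 1)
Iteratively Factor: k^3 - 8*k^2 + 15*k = (k)*(k^2 - 8*k + 15) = k*(k - 5)*(k - 3)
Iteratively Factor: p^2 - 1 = (p + 1)*(p - 1)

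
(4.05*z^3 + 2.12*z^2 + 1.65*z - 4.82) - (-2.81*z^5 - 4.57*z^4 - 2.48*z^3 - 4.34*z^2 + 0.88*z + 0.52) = 2.81*z^5 + 4.57*z^4 + 6.53*z^3 + 6.46*z^2 + 0.77*z - 5.34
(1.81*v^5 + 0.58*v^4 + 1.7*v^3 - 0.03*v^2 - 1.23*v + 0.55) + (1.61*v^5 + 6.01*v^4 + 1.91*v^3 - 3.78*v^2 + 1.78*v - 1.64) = 3.42*v^5 + 6.59*v^4 + 3.61*v^3 - 3.81*v^2 + 0.55*v - 1.09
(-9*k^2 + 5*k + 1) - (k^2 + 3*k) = -10*k^2 + 2*k + 1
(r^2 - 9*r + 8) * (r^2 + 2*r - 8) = r^4 - 7*r^3 - 18*r^2 + 88*r - 64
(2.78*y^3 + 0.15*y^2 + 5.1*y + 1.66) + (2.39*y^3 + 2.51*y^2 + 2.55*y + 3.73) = 5.17*y^3 + 2.66*y^2 + 7.65*y + 5.39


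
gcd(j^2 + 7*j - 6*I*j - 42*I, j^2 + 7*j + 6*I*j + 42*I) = j + 7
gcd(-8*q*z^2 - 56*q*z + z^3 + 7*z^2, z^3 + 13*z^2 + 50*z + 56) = z + 7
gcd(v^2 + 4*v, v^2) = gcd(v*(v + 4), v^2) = v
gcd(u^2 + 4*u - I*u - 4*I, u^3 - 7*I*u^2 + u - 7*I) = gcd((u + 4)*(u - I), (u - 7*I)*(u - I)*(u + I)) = u - I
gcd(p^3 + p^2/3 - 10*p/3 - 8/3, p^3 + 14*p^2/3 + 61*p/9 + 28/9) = p^2 + 7*p/3 + 4/3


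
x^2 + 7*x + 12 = (x + 3)*(x + 4)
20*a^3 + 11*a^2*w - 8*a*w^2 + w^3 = (-5*a + w)*(-4*a + w)*(a + w)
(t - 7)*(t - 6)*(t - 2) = t^3 - 15*t^2 + 68*t - 84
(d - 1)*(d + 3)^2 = d^3 + 5*d^2 + 3*d - 9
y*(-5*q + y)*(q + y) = -5*q^2*y - 4*q*y^2 + y^3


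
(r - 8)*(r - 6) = r^2 - 14*r + 48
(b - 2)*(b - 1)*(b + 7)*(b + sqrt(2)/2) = b^4 + sqrt(2)*b^3/2 + 4*b^3 - 19*b^2 + 2*sqrt(2)*b^2 - 19*sqrt(2)*b/2 + 14*b + 7*sqrt(2)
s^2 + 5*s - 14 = (s - 2)*(s + 7)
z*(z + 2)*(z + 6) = z^3 + 8*z^2 + 12*z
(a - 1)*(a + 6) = a^2 + 5*a - 6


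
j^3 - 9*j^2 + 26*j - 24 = (j - 4)*(j - 3)*(j - 2)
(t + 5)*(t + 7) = t^2 + 12*t + 35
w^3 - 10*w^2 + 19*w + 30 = (w - 6)*(w - 5)*(w + 1)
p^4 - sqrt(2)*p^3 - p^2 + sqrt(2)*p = p*(p - 1)*(p + 1)*(p - sqrt(2))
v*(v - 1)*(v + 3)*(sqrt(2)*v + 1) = sqrt(2)*v^4 + v^3 + 2*sqrt(2)*v^3 - 3*sqrt(2)*v^2 + 2*v^2 - 3*v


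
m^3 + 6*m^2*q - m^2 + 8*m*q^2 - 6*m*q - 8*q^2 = (m - 1)*(m + 2*q)*(m + 4*q)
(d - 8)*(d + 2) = d^2 - 6*d - 16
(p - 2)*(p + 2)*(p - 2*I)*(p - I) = p^4 - 3*I*p^3 - 6*p^2 + 12*I*p + 8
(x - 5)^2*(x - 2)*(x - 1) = x^4 - 13*x^3 + 57*x^2 - 95*x + 50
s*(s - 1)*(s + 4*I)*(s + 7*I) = s^4 - s^3 + 11*I*s^3 - 28*s^2 - 11*I*s^2 + 28*s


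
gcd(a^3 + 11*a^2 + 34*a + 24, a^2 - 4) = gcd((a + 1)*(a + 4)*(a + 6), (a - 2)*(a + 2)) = 1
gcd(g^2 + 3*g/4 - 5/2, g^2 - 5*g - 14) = g + 2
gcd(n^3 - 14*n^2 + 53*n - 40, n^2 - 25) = n - 5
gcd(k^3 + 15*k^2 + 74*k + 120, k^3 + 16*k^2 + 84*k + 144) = k^2 + 10*k + 24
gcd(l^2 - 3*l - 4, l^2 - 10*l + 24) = l - 4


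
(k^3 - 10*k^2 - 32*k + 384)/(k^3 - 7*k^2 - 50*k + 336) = (k^2 - 2*k - 48)/(k^2 + k - 42)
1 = 1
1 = 1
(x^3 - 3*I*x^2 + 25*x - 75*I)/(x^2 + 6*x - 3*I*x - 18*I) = (x^2 + 25)/(x + 6)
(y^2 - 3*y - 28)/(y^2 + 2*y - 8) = (y - 7)/(y - 2)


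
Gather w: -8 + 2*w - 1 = 2*w - 9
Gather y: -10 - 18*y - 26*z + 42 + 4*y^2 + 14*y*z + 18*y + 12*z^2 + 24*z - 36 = 4*y^2 + 14*y*z + 12*z^2 - 2*z - 4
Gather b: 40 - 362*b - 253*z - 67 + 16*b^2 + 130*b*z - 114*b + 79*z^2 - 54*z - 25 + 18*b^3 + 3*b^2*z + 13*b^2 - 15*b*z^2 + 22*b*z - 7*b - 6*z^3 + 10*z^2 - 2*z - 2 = 18*b^3 + b^2*(3*z + 29) + b*(-15*z^2 + 152*z - 483) - 6*z^3 + 89*z^2 - 309*z - 54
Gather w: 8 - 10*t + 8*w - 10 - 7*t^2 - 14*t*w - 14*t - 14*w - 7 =-7*t^2 - 24*t + w*(-14*t - 6) - 9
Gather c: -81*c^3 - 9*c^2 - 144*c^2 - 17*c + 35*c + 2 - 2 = -81*c^3 - 153*c^2 + 18*c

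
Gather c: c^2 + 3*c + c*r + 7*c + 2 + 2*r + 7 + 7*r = c^2 + c*(r + 10) + 9*r + 9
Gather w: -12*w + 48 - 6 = 42 - 12*w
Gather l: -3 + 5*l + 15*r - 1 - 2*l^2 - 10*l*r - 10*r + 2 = -2*l^2 + l*(5 - 10*r) + 5*r - 2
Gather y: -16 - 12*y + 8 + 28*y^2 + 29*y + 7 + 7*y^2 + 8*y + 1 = 35*y^2 + 25*y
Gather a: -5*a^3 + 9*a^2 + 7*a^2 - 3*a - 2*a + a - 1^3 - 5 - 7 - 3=-5*a^3 + 16*a^2 - 4*a - 16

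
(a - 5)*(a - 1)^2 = a^3 - 7*a^2 + 11*a - 5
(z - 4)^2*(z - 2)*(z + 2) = z^4 - 8*z^3 + 12*z^2 + 32*z - 64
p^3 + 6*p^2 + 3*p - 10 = (p - 1)*(p + 2)*(p + 5)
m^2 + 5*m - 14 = (m - 2)*(m + 7)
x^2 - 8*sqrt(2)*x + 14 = (x - 7*sqrt(2))*(x - sqrt(2))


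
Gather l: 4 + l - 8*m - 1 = l - 8*m + 3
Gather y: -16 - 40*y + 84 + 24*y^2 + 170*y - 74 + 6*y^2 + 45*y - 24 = 30*y^2 + 175*y - 30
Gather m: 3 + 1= 4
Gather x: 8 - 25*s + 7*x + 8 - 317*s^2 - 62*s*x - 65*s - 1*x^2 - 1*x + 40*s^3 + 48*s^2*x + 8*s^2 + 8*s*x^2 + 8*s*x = 40*s^3 - 309*s^2 - 90*s + x^2*(8*s - 1) + x*(48*s^2 - 54*s + 6) + 16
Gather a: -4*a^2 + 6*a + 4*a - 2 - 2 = -4*a^2 + 10*a - 4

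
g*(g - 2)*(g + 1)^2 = g^4 - 3*g^2 - 2*g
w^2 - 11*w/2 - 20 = (w - 8)*(w + 5/2)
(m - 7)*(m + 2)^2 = m^3 - 3*m^2 - 24*m - 28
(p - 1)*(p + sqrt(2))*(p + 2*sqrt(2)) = p^3 - p^2 + 3*sqrt(2)*p^2 - 3*sqrt(2)*p + 4*p - 4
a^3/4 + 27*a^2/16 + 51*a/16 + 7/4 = (a/4 + 1)*(a + 1)*(a + 7/4)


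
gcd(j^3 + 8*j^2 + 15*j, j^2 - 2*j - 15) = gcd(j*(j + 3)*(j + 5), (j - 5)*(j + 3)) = j + 3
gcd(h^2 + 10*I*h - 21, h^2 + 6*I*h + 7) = h + 7*I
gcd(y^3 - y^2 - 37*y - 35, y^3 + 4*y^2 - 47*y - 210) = y^2 - 2*y - 35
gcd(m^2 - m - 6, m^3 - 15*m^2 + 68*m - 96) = m - 3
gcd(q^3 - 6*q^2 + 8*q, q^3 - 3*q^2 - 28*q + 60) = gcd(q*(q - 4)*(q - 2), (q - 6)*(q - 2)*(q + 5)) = q - 2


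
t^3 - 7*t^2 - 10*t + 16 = (t - 8)*(t - 1)*(t + 2)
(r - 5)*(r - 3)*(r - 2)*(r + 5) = r^4 - 5*r^3 - 19*r^2 + 125*r - 150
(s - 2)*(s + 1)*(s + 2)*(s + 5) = s^4 + 6*s^3 + s^2 - 24*s - 20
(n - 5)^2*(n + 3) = n^3 - 7*n^2 - 5*n + 75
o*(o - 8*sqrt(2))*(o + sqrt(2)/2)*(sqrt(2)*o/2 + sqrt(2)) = sqrt(2)*o^4/2 - 15*o^3/2 + sqrt(2)*o^3 - 15*o^2 - 4*sqrt(2)*o^2 - 8*sqrt(2)*o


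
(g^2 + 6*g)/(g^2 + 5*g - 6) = g/(g - 1)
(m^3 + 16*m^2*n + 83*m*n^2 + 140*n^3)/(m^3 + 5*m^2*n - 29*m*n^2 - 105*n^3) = (m^2 + 9*m*n + 20*n^2)/(m^2 - 2*m*n - 15*n^2)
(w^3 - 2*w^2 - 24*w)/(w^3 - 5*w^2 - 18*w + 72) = w/(w - 3)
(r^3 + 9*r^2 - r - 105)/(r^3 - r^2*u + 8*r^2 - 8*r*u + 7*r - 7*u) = (r^2 + 2*r - 15)/(r^2 - r*u + r - u)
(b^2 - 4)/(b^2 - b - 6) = (b - 2)/(b - 3)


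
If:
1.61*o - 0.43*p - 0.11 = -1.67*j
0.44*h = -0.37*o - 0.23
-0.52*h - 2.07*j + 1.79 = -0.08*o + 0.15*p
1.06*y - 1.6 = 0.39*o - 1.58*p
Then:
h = 0.164361038949816*y - 0.0801500984983184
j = 0.00326835529632781*y + 0.800561061682571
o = -0.195456370643025*y - 0.526307990974973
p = 0.882746761721367 - 0.719131635791633*y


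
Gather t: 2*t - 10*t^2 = -10*t^2 + 2*t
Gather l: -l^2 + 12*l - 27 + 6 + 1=-l^2 + 12*l - 20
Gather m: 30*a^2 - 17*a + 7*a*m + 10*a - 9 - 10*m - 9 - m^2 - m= 30*a^2 - 7*a - m^2 + m*(7*a - 11) - 18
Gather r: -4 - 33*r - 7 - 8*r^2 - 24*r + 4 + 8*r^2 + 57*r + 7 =0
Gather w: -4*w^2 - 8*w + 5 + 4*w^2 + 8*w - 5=0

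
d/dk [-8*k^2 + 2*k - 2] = 2 - 16*k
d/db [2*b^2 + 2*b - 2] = 4*b + 2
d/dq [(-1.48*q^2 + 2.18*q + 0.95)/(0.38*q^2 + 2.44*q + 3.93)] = (-4.4396*q^2 - 12.3548*q + 6.2494)/(0.1444*q^4 + 1.8544*q^3 + 8.9404*q^2 + 19.1784*q + 15.4449)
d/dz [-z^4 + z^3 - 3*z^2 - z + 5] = -4*z^3 + 3*z^2 - 6*z - 1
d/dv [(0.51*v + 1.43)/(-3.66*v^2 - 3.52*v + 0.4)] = (1.8666*v^2 + 10.4676*v + 5.2376)/(13.3956*v^4 + 25.7664*v^3 + 9.4624*v^2 - 2.816*v + 0.16)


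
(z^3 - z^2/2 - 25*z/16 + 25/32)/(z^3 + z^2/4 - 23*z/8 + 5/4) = (z + 5/4)/(z + 2)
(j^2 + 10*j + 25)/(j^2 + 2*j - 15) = (j + 5)/(j - 3)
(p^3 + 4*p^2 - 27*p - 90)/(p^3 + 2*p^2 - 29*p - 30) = (p + 3)/(p + 1)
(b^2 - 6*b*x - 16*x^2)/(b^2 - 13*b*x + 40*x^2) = (-b - 2*x)/(-b + 5*x)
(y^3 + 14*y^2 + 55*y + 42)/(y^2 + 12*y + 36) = (y^2 + 8*y + 7)/(y + 6)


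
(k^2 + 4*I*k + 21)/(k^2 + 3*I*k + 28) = (k - 3*I)/(k - 4*I)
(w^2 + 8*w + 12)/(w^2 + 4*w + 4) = (w + 6)/(w + 2)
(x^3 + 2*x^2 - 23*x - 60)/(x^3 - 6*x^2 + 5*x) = (x^2 + 7*x + 12)/(x*(x - 1))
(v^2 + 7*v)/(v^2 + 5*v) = (v + 7)/(v + 5)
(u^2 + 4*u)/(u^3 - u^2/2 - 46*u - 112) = 2*u/(2*u^2 - 9*u - 56)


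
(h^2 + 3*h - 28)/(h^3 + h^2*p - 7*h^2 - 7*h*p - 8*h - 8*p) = (-h^2 - 3*h + 28)/(-h^3 - h^2*p + 7*h^2 + 7*h*p + 8*h + 8*p)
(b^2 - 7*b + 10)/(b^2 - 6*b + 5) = (b - 2)/(b - 1)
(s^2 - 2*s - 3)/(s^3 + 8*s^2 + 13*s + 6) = (s - 3)/(s^2 + 7*s + 6)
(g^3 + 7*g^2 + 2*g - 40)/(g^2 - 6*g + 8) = (g^2 + 9*g + 20)/(g - 4)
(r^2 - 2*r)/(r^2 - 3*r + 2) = r/(r - 1)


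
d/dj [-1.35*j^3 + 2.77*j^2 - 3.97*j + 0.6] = -4.05*j^2 + 5.54*j - 3.97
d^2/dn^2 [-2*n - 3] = 0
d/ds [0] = 0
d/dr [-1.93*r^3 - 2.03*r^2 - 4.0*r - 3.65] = -5.79*r^2 - 4.06*r - 4.0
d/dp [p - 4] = 1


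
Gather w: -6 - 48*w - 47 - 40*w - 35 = -88*w - 88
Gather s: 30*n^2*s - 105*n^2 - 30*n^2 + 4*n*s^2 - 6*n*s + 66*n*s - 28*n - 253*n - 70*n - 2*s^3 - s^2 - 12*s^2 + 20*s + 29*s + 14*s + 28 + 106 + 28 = -135*n^2 - 351*n - 2*s^3 + s^2*(4*n - 13) + s*(30*n^2 + 60*n + 63) + 162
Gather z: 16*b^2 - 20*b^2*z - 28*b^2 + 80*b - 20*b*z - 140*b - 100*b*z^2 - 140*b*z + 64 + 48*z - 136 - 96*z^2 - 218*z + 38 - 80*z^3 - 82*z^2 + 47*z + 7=-12*b^2 - 60*b - 80*z^3 + z^2*(-100*b - 178) + z*(-20*b^2 - 160*b - 123) - 27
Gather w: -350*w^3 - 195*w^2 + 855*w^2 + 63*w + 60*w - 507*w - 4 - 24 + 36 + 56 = -350*w^3 + 660*w^2 - 384*w + 64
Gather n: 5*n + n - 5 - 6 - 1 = 6*n - 12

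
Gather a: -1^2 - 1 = -2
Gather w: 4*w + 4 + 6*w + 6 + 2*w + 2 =12*w + 12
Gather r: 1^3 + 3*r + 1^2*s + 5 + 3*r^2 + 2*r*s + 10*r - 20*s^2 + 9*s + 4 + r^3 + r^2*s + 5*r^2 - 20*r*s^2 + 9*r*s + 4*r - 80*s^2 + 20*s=r^3 + r^2*(s + 8) + r*(-20*s^2 + 11*s + 17) - 100*s^2 + 30*s + 10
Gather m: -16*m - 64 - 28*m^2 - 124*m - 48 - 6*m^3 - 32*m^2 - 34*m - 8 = -6*m^3 - 60*m^2 - 174*m - 120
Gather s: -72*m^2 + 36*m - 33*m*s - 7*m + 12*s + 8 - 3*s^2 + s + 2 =-72*m^2 + 29*m - 3*s^2 + s*(13 - 33*m) + 10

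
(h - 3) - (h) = -3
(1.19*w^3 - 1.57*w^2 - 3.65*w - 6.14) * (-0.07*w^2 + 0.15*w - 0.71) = -0.0833*w^5 + 0.2884*w^4 - 0.8249*w^3 + 0.997*w^2 + 1.6705*w + 4.3594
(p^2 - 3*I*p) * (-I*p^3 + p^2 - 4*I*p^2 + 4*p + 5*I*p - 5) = -I*p^5 - 2*p^4 - 4*I*p^4 - 8*p^3 + 2*I*p^3 + 10*p^2 - 12*I*p^2 + 15*I*p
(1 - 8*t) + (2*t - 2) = -6*t - 1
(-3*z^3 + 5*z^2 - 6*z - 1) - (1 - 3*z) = -3*z^3 + 5*z^2 - 3*z - 2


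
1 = 1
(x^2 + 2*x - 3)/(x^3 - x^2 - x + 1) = (x + 3)/(x^2 - 1)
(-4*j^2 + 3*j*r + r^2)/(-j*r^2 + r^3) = (4*j + r)/r^2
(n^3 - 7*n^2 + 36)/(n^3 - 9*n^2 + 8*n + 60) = (n - 3)/(n - 5)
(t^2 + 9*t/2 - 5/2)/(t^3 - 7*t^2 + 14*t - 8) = (2*t^2 + 9*t - 5)/(2*(t^3 - 7*t^2 + 14*t - 8))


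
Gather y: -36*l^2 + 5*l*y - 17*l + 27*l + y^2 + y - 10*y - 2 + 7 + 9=-36*l^2 + 10*l + y^2 + y*(5*l - 9) + 14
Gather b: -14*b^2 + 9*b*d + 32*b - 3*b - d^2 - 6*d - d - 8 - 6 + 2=-14*b^2 + b*(9*d + 29) - d^2 - 7*d - 12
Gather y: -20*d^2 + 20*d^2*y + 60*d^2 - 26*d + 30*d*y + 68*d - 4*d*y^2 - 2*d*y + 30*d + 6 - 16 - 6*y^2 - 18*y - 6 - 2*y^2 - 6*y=40*d^2 + 72*d + y^2*(-4*d - 8) + y*(20*d^2 + 28*d - 24) - 16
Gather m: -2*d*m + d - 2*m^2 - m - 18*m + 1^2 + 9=d - 2*m^2 + m*(-2*d - 19) + 10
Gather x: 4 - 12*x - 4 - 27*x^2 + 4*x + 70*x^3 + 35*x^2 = 70*x^3 + 8*x^2 - 8*x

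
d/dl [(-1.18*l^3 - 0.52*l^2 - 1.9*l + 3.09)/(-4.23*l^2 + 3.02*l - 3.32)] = (4.9914*l^4 - 7.1272*l^3 + 2.1454*l^2 + 29.5942*l - 3.0238)/(17.8929*l^4 - 25.5492*l^3 + 37.2076*l^2 - 20.0528*l + 11.0224)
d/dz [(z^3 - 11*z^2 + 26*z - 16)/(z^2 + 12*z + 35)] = (z^4 + 24*z^3 - 53*z^2 - 738*z + 1102)/(z^4 + 24*z^3 + 214*z^2 + 840*z + 1225)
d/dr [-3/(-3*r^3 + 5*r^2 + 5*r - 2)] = 3*(-9*r^2 + 10*r + 5)/(3*r^3 - 5*r^2 - 5*r + 2)^2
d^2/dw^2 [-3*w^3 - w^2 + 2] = -18*w - 2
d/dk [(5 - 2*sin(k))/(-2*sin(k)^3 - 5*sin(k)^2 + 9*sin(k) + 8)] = (-8*sin(k)^3 + 20*sin(k)^2 + 50*sin(k) - 61)*cos(k)/(2*sin(k)^3 + 5*sin(k)^2 - 9*sin(k) - 8)^2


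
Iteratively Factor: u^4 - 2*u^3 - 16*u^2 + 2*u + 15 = (u - 1)*(u^3 - u^2 - 17*u - 15) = (u - 1)*(u + 1)*(u^2 - 2*u - 15) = (u - 1)*(u + 1)*(u + 3)*(u - 5)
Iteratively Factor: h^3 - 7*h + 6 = (h - 1)*(h^2 + h - 6) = (h - 2)*(h - 1)*(h + 3)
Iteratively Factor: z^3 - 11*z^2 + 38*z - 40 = (z - 4)*(z^2 - 7*z + 10) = (z - 5)*(z - 4)*(z - 2)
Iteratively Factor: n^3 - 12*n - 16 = (n + 2)*(n^2 - 2*n - 8) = (n + 2)^2*(n - 4)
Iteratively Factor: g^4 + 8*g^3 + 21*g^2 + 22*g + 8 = (g + 4)*(g^3 + 4*g^2 + 5*g + 2) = (g + 1)*(g + 4)*(g^2 + 3*g + 2) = (g + 1)^2*(g + 4)*(g + 2)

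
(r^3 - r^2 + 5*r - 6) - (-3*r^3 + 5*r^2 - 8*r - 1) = 4*r^3 - 6*r^2 + 13*r - 5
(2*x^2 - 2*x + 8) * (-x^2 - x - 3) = -2*x^4 - 12*x^2 - 2*x - 24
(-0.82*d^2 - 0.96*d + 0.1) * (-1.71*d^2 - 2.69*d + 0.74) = 1.4022*d^4 + 3.8474*d^3 + 1.8046*d^2 - 0.9794*d + 0.074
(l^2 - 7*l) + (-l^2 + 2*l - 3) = -5*l - 3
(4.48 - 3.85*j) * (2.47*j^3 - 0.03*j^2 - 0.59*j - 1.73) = -9.5095*j^4 + 11.1811*j^3 + 2.1371*j^2 + 4.0173*j - 7.7504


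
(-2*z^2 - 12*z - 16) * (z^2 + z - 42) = -2*z^4 - 14*z^3 + 56*z^2 + 488*z + 672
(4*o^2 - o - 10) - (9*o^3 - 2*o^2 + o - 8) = -9*o^3 + 6*o^2 - 2*o - 2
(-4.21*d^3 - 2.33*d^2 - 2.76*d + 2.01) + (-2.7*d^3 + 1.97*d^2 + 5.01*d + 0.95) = -6.91*d^3 - 0.36*d^2 + 2.25*d + 2.96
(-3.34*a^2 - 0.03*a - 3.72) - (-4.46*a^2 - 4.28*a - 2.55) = 1.12*a^2 + 4.25*a - 1.17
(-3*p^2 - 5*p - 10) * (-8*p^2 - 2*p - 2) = 24*p^4 + 46*p^3 + 96*p^2 + 30*p + 20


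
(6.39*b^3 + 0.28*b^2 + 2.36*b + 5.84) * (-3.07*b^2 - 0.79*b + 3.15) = -19.6173*b^5 - 5.9077*b^4 + 12.6621*b^3 - 18.9112*b^2 + 2.8204*b + 18.396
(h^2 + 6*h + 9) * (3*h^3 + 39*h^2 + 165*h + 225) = 3*h^5 + 57*h^4 + 426*h^3 + 1566*h^2 + 2835*h + 2025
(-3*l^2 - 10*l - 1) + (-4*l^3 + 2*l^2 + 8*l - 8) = -4*l^3 - l^2 - 2*l - 9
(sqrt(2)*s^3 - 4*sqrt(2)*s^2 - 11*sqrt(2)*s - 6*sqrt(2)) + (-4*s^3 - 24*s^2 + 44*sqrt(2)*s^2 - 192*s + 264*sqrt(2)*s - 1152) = -4*s^3 + sqrt(2)*s^3 - 24*s^2 + 40*sqrt(2)*s^2 - 192*s + 253*sqrt(2)*s - 1152 - 6*sqrt(2)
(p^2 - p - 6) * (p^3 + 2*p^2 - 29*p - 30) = p^5 + p^4 - 37*p^3 - 13*p^2 + 204*p + 180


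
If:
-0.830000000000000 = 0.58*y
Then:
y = -1.43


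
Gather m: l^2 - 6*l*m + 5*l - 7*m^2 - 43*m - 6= l^2 + 5*l - 7*m^2 + m*(-6*l - 43) - 6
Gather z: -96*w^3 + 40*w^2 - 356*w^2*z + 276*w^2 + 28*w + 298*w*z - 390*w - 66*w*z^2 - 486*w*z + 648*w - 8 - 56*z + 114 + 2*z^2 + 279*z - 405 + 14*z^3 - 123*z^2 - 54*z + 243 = -96*w^3 + 316*w^2 + 286*w + 14*z^3 + z^2*(-66*w - 121) + z*(-356*w^2 - 188*w + 169) - 56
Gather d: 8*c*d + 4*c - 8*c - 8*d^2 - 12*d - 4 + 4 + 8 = -4*c - 8*d^2 + d*(8*c - 12) + 8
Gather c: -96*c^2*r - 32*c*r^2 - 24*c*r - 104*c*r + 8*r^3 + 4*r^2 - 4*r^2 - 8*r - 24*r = -96*c^2*r + c*(-32*r^2 - 128*r) + 8*r^3 - 32*r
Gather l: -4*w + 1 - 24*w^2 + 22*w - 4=-24*w^2 + 18*w - 3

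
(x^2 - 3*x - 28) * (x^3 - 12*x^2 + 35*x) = x^5 - 15*x^4 + 43*x^3 + 231*x^2 - 980*x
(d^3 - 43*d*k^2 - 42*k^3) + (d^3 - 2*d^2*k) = 2*d^3 - 2*d^2*k - 43*d*k^2 - 42*k^3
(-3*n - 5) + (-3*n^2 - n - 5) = -3*n^2 - 4*n - 10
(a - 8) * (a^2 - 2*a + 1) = a^3 - 10*a^2 + 17*a - 8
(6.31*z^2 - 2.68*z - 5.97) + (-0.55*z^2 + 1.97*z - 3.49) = 5.76*z^2 - 0.71*z - 9.46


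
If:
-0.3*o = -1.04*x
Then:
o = 3.46666666666667*x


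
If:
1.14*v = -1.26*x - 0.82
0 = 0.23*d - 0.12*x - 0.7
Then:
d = 0.521739130434783*x + 3.04347826086957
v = -1.10526315789474*x - 0.719298245614035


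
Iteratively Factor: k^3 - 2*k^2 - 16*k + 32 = (k - 2)*(k^2 - 16) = (k - 2)*(k + 4)*(k - 4)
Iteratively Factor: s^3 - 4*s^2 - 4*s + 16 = (s - 2)*(s^2 - 2*s - 8) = (s - 2)*(s + 2)*(s - 4)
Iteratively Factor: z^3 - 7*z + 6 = (z - 1)*(z^2 + z - 6) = (z - 2)*(z - 1)*(z + 3)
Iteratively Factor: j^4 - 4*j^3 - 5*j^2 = (j - 5)*(j^3 + j^2) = j*(j - 5)*(j^2 + j) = j*(j - 5)*(j + 1)*(j)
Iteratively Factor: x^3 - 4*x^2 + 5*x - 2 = (x - 2)*(x^2 - 2*x + 1) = (x - 2)*(x - 1)*(x - 1)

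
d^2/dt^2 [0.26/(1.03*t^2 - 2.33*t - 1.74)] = (0.551668*t^2 - 1.247948*t - 0.26*(2.06*t - 2.33)*(4.12*t - 4.66) - 0.931944)/(-1.03*t^2 + 2.33*t + 1.74)^3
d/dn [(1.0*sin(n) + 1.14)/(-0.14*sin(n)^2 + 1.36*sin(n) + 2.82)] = (0.14*sin(n)^2 + 0.3192*sin(n) + 1.2696)*cos(n)/(0.0196*sin(n)^4 - 0.3808*sin(n)^3 + 1.06*sin(n)^2 + 7.6704*sin(n) + 7.9524)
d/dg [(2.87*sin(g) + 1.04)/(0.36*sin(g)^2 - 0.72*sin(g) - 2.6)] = (-0.7488*sin(g) + 0.5166*cos(2*g) - 7.2298)*cos(g)/(-0.36*sin(g)^2 + 0.72*sin(g) + 2.6)^2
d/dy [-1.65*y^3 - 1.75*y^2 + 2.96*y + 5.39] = -4.95*y^2 - 3.5*y + 2.96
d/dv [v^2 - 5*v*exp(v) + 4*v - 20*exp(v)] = -5*v*exp(v) + 2*v - 25*exp(v) + 4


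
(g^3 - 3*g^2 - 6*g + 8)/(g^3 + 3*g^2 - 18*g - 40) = (g - 1)/(g + 5)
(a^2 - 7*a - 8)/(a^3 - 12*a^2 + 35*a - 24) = (a + 1)/(a^2 - 4*a + 3)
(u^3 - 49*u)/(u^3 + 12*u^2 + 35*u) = (u - 7)/(u + 5)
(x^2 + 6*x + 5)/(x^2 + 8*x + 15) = (x + 1)/(x + 3)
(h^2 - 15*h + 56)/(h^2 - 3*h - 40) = (h - 7)/(h + 5)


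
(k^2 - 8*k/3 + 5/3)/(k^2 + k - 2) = (k - 5/3)/(k + 2)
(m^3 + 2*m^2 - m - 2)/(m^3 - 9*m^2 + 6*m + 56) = (m^2 - 1)/(m^2 - 11*m + 28)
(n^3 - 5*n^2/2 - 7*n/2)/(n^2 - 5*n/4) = 2*(2*n^2 - 5*n - 7)/(4*n - 5)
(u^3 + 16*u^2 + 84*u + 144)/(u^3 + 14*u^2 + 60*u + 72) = (u + 4)/(u + 2)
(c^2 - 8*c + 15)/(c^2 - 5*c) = (c - 3)/c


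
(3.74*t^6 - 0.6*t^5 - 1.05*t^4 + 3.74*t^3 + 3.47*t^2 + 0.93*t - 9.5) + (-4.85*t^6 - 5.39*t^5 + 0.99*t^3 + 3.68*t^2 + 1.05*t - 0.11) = -1.11*t^6 - 5.99*t^5 - 1.05*t^4 + 4.73*t^3 + 7.15*t^2 + 1.98*t - 9.61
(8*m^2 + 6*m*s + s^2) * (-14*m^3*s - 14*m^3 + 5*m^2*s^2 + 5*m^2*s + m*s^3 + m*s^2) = -112*m^5*s - 112*m^5 - 44*m^4*s^2 - 44*m^4*s + 24*m^3*s^3 + 24*m^3*s^2 + 11*m^2*s^4 + 11*m^2*s^3 + m*s^5 + m*s^4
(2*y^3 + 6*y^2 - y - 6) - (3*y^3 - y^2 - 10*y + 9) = -y^3 + 7*y^2 + 9*y - 15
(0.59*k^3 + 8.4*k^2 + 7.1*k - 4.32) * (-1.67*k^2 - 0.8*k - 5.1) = -0.9853*k^5 - 14.5*k^4 - 21.586*k^3 - 41.3056*k^2 - 32.754*k + 22.032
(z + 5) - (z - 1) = 6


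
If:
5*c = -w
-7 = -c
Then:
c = 7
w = -35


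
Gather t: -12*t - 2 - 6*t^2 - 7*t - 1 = -6*t^2 - 19*t - 3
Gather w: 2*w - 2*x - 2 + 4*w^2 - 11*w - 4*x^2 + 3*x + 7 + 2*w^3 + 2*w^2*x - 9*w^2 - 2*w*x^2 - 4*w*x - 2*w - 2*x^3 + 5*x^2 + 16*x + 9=2*w^3 + w^2*(2*x - 5) + w*(-2*x^2 - 4*x - 11) - 2*x^3 + x^2 + 17*x + 14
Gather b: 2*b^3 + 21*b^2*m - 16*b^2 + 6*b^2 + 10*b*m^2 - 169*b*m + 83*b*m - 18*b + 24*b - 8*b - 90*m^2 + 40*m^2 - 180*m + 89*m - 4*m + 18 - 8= 2*b^3 + b^2*(21*m - 10) + b*(10*m^2 - 86*m - 2) - 50*m^2 - 95*m + 10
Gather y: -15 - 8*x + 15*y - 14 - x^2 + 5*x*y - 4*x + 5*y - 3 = -x^2 - 12*x + y*(5*x + 20) - 32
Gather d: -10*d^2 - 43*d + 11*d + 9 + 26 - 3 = -10*d^2 - 32*d + 32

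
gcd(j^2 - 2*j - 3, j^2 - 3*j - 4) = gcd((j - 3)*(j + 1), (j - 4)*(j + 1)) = j + 1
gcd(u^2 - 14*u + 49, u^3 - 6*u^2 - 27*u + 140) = u - 7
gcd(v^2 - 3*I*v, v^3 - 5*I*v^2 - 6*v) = v^2 - 3*I*v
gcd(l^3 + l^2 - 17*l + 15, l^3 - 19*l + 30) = l^2 + 2*l - 15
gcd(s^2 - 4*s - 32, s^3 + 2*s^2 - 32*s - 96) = s + 4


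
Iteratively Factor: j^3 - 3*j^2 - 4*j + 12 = (j - 2)*(j^2 - j - 6) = (j - 2)*(j + 2)*(j - 3)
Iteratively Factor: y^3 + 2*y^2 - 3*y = (y)*(y^2 + 2*y - 3) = y*(y - 1)*(y + 3)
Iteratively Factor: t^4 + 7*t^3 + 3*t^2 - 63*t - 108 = (t + 4)*(t^3 + 3*t^2 - 9*t - 27) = (t - 3)*(t + 4)*(t^2 + 6*t + 9) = (t - 3)*(t + 3)*(t + 4)*(t + 3)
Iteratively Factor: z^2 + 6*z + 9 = (z + 3)*(z + 3)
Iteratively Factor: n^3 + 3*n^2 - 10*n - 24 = (n + 4)*(n^2 - n - 6) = (n + 2)*(n + 4)*(n - 3)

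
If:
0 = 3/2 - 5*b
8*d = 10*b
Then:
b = 3/10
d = 3/8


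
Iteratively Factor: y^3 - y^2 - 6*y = (y)*(y^2 - y - 6) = y*(y - 3)*(y + 2)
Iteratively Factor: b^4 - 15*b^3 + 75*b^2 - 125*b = (b)*(b^3 - 15*b^2 + 75*b - 125) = b*(b - 5)*(b^2 - 10*b + 25) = b*(b - 5)^2*(b - 5)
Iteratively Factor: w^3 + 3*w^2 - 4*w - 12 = (w - 2)*(w^2 + 5*w + 6) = (w - 2)*(w + 2)*(w + 3)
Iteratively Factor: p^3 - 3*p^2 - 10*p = (p + 2)*(p^2 - 5*p) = (p - 5)*(p + 2)*(p)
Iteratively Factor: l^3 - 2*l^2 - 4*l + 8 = (l + 2)*(l^2 - 4*l + 4) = (l - 2)*(l + 2)*(l - 2)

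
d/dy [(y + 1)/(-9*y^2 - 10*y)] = (9*y^2 + 18*y + 10)/(y^2*(81*y^2 + 180*y + 100))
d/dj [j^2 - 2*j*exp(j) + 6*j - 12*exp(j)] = -2*j*exp(j) + 2*j - 14*exp(j) + 6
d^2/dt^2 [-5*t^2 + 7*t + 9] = -10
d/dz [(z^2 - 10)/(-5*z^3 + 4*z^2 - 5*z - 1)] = (5*z^4 - 155*z^2 + 78*z - 50)/(25*z^6 - 40*z^5 + 66*z^4 - 30*z^3 + 17*z^2 + 10*z + 1)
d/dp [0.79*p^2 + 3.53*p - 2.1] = 1.58*p + 3.53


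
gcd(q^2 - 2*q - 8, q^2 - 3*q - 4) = q - 4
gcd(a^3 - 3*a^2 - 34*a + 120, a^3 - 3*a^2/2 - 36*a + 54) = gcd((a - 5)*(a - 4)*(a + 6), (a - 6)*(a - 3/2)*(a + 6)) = a + 6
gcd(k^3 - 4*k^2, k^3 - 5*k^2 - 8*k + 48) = k - 4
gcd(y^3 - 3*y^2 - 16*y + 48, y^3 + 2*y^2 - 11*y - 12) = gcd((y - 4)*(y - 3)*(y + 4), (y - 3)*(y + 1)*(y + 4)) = y^2 + y - 12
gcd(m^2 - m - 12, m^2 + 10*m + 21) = m + 3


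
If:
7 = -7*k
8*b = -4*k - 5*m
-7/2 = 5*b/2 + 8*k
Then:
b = 9/5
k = -1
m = -52/25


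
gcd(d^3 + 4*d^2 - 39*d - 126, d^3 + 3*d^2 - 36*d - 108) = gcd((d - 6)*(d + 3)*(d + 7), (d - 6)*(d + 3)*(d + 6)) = d^2 - 3*d - 18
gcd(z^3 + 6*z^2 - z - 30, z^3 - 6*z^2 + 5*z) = 1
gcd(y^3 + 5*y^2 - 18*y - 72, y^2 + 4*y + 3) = y + 3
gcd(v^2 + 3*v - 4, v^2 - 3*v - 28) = v + 4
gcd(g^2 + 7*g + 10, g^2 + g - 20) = g + 5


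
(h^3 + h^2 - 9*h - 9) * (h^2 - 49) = h^5 + h^4 - 58*h^3 - 58*h^2 + 441*h + 441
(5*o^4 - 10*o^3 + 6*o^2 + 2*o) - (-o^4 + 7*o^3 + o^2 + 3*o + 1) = 6*o^4 - 17*o^3 + 5*o^2 - o - 1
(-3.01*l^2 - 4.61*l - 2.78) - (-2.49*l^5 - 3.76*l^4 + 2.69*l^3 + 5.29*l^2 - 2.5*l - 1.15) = 2.49*l^5 + 3.76*l^4 - 2.69*l^3 - 8.3*l^2 - 2.11*l - 1.63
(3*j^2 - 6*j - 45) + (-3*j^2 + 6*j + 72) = 27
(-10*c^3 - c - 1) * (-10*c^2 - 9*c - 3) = 100*c^5 + 90*c^4 + 40*c^3 + 19*c^2 + 12*c + 3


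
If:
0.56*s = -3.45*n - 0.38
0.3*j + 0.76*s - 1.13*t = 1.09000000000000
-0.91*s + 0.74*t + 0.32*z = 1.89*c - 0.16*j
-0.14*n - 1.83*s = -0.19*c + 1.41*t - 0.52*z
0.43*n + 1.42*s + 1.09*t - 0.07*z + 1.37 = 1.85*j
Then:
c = 0.166723815046647*z - 0.332014110202204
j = 0.188260638865594*z + 0.685306491570788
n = -0.0283454661741584*z - 0.172342409971408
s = 0.174628318394369*z + 0.383180918573856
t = 0.167429835079114*z - 0.524947393285516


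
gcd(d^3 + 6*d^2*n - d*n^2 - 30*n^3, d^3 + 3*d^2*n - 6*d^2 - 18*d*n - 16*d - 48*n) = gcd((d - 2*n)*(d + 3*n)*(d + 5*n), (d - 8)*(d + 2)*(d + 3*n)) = d + 3*n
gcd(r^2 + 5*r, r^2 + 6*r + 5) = r + 5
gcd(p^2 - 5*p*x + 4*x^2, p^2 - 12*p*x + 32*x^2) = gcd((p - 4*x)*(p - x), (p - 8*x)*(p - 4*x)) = -p + 4*x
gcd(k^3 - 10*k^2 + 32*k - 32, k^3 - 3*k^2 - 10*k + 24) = k^2 - 6*k + 8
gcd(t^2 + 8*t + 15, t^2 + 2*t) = 1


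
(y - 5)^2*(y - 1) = y^3 - 11*y^2 + 35*y - 25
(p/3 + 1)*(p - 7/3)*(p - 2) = p^3/3 - 4*p^2/9 - 25*p/9 + 14/3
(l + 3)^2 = l^2 + 6*l + 9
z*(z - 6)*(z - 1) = z^3 - 7*z^2 + 6*z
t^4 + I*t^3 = t^3*(t + I)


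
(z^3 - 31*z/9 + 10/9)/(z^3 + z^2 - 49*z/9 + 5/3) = (z + 2)/(z + 3)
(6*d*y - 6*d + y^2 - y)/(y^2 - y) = (6*d + y)/y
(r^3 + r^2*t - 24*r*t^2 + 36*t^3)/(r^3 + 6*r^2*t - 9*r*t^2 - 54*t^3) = (r - 2*t)/(r + 3*t)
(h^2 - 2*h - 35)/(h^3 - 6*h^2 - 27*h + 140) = 1/(h - 4)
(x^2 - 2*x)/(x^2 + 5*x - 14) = x/(x + 7)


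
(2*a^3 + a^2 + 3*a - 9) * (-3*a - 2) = -6*a^4 - 7*a^3 - 11*a^2 + 21*a + 18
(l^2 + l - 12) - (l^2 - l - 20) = 2*l + 8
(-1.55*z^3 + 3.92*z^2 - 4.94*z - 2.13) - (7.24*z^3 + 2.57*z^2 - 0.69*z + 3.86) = -8.79*z^3 + 1.35*z^2 - 4.25*z - 5.99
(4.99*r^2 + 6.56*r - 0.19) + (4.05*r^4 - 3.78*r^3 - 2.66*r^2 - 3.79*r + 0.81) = 4.05*r^4 - 3.78*r^3 + 2.33*r^2 + 2.77*r + 0.62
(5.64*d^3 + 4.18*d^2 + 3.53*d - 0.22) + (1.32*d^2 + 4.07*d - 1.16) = 5.64*d^3 + 5.5*d^2 + 7.6*d - 1.38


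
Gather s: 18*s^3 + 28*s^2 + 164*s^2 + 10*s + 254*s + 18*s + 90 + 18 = 18*s^3 + 192*s^2 + 282*s + 108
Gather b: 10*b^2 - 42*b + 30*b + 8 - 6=10*b^2 - 12*b + 2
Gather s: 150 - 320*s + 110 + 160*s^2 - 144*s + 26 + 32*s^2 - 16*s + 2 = 192*s^2 - 480*s + 288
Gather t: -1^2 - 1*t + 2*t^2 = 2*t^2 - t - 1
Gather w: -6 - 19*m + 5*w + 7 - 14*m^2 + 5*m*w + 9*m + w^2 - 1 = -14*m^2 - 10*m + w^2 + w*(5*m + 5)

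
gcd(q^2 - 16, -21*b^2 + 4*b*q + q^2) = 1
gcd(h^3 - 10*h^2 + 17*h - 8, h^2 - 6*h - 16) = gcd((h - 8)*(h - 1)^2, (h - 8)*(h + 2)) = h - 8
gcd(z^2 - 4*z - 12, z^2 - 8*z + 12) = z - 6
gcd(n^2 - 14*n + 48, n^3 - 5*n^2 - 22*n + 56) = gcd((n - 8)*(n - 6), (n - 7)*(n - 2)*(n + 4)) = 1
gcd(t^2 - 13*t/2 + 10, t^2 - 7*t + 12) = t - 4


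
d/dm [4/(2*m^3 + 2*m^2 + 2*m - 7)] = 8*(-3*m^2 - 2*m - 1)/(2*m^3 + 2*m^2 + 2*m - 7)^2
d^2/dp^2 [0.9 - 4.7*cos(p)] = 4.7*cos(p)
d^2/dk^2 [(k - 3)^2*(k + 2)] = 6*k - 8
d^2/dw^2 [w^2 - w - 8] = 2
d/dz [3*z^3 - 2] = 9*z^2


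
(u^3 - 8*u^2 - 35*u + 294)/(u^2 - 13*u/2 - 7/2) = 2*(u^2 - u - 42)/(2*u + 1)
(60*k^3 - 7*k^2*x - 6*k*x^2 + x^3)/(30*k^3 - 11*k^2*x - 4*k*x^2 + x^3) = (-4*k + x)/(-2*k + x)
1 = 1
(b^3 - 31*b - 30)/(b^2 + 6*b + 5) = b - 6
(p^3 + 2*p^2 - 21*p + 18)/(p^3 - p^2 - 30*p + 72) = (p - 1)/(p - 4)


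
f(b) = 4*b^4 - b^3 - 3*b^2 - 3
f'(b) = 16*b^3 - 3*b^2 - 6*b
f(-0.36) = -3.27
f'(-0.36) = 1.02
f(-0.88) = -2.24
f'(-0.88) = -7.95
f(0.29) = -3.25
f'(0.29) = -1.60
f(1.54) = 8.73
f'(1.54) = 42.08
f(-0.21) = -3.12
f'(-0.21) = 0.98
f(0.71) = -3.85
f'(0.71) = -0.05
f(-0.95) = -1.59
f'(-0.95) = -10.73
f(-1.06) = -0.13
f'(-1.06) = -16.07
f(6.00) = 4857.00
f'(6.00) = 3312.00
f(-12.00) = 84237.00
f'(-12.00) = -28008.00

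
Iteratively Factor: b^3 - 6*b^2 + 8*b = (b - 2)*(b^2 - 4*b) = (b - 4)*(b - 2)*(b)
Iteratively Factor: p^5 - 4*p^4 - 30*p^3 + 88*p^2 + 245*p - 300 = (p + 4)*(p^4 - 8*p^3 + 2*p^2 + 80*p - 75) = (p - 5)*(p + 4)*(p^3 - 3*p^2 - 13*p + 15) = (p - 5)*(p + 3)*(p + 4)*(p^2 - 6*p + 5) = (p - 5)*(p - 1)*(p + 3)*(p + 4)*(p - 5)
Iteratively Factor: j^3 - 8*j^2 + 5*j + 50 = (j - 5)*(j^2 - 3*j - 10) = (j - 5)*(j + 2)*(j - 5)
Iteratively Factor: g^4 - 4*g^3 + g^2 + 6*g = (g + 1)*(g^3 - 5*g^2 + 6*g) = (g - 2)*(g + 1)*(g^2 - 3*g) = g*(g - 2)*(g + 1)*(g - 3)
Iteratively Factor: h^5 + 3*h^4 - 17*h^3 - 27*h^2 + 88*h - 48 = (h + 4)*(h^4 - h^3 - 13*h^2 + 25*h - 12) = (h - 1)*(h + 4)*(h^3 - 13*h + 12) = (h - 1)*(h + 4)^2*(h^2 - 4*h + 3) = (h - 1)^2*(h + 4)^2*(h - 3)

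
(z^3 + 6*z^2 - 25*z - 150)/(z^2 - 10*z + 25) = (z^2 + 11*z + 30)/(z - 5)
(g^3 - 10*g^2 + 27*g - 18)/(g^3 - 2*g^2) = (g^3 - 10*g^2 + 27*g - 18)/(g^2*(g - 2))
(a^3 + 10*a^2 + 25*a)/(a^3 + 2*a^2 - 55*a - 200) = a/(a - 8)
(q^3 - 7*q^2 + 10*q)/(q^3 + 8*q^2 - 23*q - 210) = q*(q - 2)/(q^2 + 13*q + 42)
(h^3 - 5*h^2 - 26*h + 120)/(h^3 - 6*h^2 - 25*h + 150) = (h - 4)/(h - 5)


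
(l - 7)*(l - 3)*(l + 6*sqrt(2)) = l^3 - 10*l^2 + 6*sqrt(2)*l^2 - 60*sqrt(2)*l + 21*l + 126*sqrt(2)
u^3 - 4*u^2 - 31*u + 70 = (u - 7)*(u - 2)*(u + 5)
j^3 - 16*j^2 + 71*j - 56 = (j - 8)*(j - 7)*(j - 1)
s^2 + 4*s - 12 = (s - 2)*(s + 6)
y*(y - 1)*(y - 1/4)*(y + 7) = y^4 + 23*y^3/4 - 17*y^2/2 + 7*y/4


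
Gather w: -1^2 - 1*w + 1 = -w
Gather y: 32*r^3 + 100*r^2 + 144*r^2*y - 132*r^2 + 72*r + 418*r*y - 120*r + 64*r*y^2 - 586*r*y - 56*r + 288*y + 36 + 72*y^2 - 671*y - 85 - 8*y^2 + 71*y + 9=32*r^3 - 32*r^2 - 104*r + y^2*(64*r + 64) + y*(144*r^2 - 168*r - 312) - 40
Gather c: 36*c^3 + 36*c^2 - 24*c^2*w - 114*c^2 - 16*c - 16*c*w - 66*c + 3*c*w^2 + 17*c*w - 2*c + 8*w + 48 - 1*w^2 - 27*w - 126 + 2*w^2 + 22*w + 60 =36*c^3 + c^2*(-24*w - 78) + c*(3*w^2 + w - 84) + w^2 + 3*w - 18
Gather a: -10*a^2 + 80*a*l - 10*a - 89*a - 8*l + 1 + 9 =-10*a^2 + a*(80*l - 99) - 8*l + 10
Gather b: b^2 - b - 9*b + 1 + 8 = b^2 - 10*b + 9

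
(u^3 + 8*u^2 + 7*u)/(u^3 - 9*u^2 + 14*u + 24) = u*(u + 7)/(u^2 - 10*u + 24)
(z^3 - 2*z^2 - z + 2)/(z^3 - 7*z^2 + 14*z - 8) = (z + 1)/(z - 4)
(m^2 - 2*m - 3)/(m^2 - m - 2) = (m - 3)/(m - 2)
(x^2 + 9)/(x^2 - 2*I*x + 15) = (x - 3*I)/(x - 5*I)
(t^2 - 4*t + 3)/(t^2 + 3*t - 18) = (t - 1)/(t + 6)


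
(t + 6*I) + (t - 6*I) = 2*t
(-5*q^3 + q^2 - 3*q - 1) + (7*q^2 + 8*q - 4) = -5*q^3 + 8*q^2 + 5*q - 5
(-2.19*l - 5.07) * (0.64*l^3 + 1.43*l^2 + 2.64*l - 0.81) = -1.4016*l^4 - 6.3765*l^3 - 13.0317*l^2 - 11.6109*l + 4.1067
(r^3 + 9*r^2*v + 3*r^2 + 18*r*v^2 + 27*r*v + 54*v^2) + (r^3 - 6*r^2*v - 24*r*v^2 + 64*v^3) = 2*r^3 + 3*r^2*v + 3*r^2 - 6*r*v^2 + 27*r*v + 64*v^3 + 54*v^2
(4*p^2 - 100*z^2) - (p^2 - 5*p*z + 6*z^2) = 3*p^2 + 5*p*z - 106*z^2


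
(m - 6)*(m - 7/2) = m^2 - 19*m/2 + 21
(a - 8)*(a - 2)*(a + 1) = a^3 - 9*a^2 + 6*a + 16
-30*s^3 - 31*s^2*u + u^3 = (-6*s + u)*(s + u)*(5*s + u)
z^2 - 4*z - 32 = (z - 8)*(z + 4)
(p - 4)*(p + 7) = p^2 + 3*p - 28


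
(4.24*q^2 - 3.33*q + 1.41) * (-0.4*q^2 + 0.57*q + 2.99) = -1.696*q^4 + 3.7488*q^3 + 10.2155*q^2 - 9.153*q + 4.2159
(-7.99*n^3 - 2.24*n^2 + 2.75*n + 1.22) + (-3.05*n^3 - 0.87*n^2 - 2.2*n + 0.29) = -11.04*n^3 - 3.11*n^2 + 0.55*n + 1.51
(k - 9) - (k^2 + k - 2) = -k^2 - 7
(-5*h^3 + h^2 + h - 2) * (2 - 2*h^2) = 10*h^5 - 2*h^4 - 12*h^3 + 6*h^2 + 2*h - 4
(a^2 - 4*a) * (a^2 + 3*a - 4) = a^4 - a^3 - 16*a^2 + 16*a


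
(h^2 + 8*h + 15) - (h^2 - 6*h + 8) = 14*h + 7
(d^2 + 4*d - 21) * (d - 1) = d^3 + 3*d^2 - 25*d + 21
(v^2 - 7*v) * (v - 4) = v^3 - 11*v^2 + 28*v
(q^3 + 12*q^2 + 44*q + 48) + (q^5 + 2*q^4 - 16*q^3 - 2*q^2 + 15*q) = q^5 + 2*q^4 - 15*q^3 + 10*q^2 + 59*q + 48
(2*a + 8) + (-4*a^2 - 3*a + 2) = -4*a^2 - a + 10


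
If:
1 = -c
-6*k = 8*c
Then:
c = -1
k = 4/3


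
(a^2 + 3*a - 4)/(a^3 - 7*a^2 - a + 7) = (a + 4)/(a^2 - 6*a - 7)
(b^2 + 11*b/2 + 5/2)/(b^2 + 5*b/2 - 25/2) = (2*b + 1)/(2*b - 5)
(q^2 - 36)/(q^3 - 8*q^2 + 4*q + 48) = (q + 6)/(q^2 - 2*q - 8)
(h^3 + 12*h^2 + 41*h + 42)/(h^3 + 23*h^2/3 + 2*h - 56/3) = 3*(h + 3)/(3*h - 4)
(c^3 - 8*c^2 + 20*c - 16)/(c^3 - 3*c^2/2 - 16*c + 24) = 2*(c^2 - 4*c + 4)/(2*c^2 + 5*c - 12)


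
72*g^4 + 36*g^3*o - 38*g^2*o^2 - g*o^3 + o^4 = (-6*g + o)*(-2*g + o)*(g + o)*(6*g + o)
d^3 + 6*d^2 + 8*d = d*(d + 2)*(d + 4)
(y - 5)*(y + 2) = y^2 - 3*y - 10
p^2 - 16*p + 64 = (p - 8)^2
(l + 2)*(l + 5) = l^2 + 7*l + 10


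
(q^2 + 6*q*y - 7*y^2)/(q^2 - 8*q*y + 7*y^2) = (-q - 7*y)/(-q + 7*y)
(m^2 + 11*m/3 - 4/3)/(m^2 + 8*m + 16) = (m - 1/3)/(m + 4)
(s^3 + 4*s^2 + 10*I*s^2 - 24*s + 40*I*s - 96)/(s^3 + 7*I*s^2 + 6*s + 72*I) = (s + 4)/(s - 3*I)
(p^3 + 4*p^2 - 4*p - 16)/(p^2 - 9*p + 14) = (p^2 + 6*p + 8)/(p - 7)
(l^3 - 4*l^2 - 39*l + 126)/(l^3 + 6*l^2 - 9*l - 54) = (l - 7)/(l + 3)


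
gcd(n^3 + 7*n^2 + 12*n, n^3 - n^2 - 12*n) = n^2 + 3*n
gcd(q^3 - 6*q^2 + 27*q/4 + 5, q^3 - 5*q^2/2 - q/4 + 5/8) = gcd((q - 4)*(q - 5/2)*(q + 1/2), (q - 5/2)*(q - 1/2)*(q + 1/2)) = q^2 - 2*q - 5/4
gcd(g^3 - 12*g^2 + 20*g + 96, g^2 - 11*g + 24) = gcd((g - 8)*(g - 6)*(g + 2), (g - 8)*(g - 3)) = g - 8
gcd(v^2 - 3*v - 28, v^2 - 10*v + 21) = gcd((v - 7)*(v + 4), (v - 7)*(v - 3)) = v - 7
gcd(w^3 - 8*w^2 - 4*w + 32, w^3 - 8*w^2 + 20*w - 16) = w - 2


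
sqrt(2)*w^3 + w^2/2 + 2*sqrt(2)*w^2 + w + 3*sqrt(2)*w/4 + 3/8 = (w + 1/2)*(w + 3/2)*(sqrt(2)*w + 1/2)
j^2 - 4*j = j*(j - 4)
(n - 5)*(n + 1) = n^2 - 4*n - 5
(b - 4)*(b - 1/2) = b^2 - 9*b/2 + 2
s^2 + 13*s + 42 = (s + 6)*(s + 7)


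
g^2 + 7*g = g*(g + 7)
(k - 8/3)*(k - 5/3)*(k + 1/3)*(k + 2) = k^4 - 2*k^3 - 5*k^2 + 202*k/27 + 80/27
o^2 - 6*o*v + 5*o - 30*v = (o + 5)*(o - 6*v)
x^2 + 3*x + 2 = (x + 1)*(x + 2)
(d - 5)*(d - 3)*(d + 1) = d^3 - 7*d^2 + 7*d + 15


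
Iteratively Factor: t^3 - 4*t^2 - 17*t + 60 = (t - 3)*(t^2 - t - 20) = (t - 5)*(t - 3)*(t + 4)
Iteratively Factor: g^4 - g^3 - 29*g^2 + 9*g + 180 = (g - 5)*(g^3 + 4*g^2 - 9*g - 36) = (g - 5)*(g + 4)*(g^2 - 9) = (g - 5)*(g - 3)*(g + 4)*(g + 3)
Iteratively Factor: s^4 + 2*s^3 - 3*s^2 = (s - 1)*(s^3 + 3*s^2) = (s - 1)*(s + 3)*(s^2) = s*(s - 1)*(s + 3)*(s)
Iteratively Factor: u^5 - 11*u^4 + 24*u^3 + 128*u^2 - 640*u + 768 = (u - 4)*(u^4 - 7*u^3 - 4*u^2 + 112*u - 192) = (u - 4)^2*(u^3 - 3*u^2 - 16*u + 48) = (u - 4)^2*(u + 4)*(u^2 - 7*u + 12) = (u - 4)^3*(u + 4)*(u - 3)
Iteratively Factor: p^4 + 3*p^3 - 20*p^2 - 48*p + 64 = (p + 4)*(p^3 - p^2 - 16*p + 16) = (p + 4)^2*(p^2 - 5*p + 4) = (p - 1)*(p + 4)^2*(p - 4)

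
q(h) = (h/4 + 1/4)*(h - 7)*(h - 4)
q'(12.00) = 52.25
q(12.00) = 130.00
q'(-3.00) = 26.00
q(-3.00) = -35.00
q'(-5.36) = 52.60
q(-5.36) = -126.10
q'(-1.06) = 10.39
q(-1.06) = -0.61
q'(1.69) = -2.06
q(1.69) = 8.25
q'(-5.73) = 57.52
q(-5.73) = -146.47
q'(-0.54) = 7.17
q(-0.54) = 3.94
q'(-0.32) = 5.93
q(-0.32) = 5.38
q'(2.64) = -3.72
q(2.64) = 5.40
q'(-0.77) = 8.54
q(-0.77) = 2.13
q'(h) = (h/4 + 1/4)*(h - 7) + (h/4 + 1/4)*(h - 4) + (h - 7)*(h - 4)/4 = 3*h^2/4 - 5*h + 17/4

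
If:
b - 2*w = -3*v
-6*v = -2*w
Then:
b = w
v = w/3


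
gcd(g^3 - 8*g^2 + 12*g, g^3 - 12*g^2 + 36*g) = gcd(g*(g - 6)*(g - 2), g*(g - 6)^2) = g^2 - 6*g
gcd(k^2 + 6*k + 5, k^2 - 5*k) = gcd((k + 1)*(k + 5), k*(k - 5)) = 1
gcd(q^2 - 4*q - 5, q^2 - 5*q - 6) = q + 1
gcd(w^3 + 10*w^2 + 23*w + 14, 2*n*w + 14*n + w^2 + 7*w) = w + 7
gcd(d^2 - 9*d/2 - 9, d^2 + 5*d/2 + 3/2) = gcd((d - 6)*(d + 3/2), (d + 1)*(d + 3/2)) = d + 3/2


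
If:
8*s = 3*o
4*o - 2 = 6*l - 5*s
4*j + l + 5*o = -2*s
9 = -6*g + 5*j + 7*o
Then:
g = -271*s/432 - 103/72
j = 1/12 - 323*s/72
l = 47*s/18 - 1/3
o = 8*s/3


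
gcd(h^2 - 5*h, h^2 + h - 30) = h - 5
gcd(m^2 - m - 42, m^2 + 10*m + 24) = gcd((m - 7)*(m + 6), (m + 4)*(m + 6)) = m + 6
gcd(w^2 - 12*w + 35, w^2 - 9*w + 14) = w - 7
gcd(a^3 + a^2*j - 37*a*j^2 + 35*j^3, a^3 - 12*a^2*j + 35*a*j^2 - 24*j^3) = a - j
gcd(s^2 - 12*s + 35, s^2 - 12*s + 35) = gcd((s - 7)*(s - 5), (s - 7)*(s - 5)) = s^2 - 12*s + 35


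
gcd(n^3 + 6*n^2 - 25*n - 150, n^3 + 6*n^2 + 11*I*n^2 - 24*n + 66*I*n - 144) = n + 6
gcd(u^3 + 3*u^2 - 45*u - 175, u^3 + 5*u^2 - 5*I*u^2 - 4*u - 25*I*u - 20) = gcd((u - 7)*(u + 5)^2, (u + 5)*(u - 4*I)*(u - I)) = u + 5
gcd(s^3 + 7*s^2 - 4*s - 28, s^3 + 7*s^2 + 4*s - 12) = s + 2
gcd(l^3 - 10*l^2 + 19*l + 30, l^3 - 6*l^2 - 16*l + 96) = l - 6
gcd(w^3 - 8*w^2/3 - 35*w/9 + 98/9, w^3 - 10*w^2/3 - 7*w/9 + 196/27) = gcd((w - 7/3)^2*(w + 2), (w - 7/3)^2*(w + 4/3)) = w^2 - 14*w/3 + 49/9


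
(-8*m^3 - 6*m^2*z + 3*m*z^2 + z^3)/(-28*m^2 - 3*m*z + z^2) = (-2*m^2 - m*z + z^2)/(-7*m + z)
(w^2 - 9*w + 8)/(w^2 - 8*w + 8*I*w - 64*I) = (w - 1)/(w + 8*I)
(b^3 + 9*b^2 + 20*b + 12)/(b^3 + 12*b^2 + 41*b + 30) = (b + 2)/(b + 5)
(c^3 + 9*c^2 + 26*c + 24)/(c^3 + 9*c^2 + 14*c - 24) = (c^2 + 5*c + 6)/(c^2 + 5*c - 6)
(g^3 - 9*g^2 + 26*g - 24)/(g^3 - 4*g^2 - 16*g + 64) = (g^2 - 5*g + 6)/(g^2 - 16)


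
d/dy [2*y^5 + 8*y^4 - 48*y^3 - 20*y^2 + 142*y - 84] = 10*y^4 + 32*y^3 - 144*y^2 - 40*y + 142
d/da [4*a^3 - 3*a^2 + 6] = 6*a*(2*a - 1)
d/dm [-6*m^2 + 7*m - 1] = 7 - 12*m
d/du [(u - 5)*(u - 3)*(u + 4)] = 3*u^2 - 8*u - 17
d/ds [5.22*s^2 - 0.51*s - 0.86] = 10.44*s - 0.51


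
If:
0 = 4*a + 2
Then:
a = -1/2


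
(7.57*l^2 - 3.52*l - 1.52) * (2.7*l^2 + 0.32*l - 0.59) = 20.439*l^4 - 7.0816*l^3 - 9.6967*l^2 + 1.5904*l + 0.8968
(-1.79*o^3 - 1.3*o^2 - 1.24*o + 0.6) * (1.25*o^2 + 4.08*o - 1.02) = -2.2375*o^5 - 8.9282*o^4 - 5.0282*o^3 - 2.9832*o^2 + 3.7128*o - 0.612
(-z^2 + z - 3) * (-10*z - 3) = 10*z^3 - 7*z^2 + 27*z + 9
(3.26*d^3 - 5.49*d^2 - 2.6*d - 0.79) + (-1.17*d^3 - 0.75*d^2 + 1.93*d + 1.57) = 2.09*d^3 - 6.24*d^2 - 0.67*d + 0.78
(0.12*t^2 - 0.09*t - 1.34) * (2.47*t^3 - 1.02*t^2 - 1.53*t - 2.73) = 0.2964*t^5 - 0.3447*t^4 - 3.4016*t^3 + 1.1769*t^2 + 2.2959*t + 3.6582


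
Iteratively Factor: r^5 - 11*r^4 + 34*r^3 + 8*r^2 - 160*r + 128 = (r - 4)*(r^4 - 7*r^3 + 6*r^2 + 32*r - 32) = (r - 4)^2*(r^3 - 3*r^2 - 6*r + 8) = (r - 4)^3*(r^2 + r - 2) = (r - 4)^3*(r + 2)*(r - 1)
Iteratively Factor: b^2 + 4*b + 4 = (b + 2)*(b + 2)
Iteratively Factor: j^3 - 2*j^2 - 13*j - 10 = (j - 5)*(j^2 + 3*j + 2) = (j - 5)*(j + 2)*(j + 1)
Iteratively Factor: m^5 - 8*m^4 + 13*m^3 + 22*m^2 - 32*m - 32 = (m + 1)*(m^4 - 9*m^3 + 22*m^2 - 32) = (m + 1)^2*(m^3 - 10*m^2 + 32*m - 32) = (m - 2)*(m + 1)^2*(m^2 - 8*m + 16) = (m - 4)*(m - 2)*(m + 1)^2*(m - 4)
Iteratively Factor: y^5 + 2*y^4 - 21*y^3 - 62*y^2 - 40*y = (y)*(y^4 + 2*y^3 - 21*y^2 - 62*y - 40) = y*(y + 1)*(y^3 + y^2 - 22*y - 40) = y*(y + 1)*(y + 2)*(y^2 - y - 20) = y*(y - 5)*(y + 1)*(y + 2)*(y + 4)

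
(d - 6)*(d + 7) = d^2 + d - 42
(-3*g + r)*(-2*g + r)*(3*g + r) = 18*g^3 - 9*g^2*r - 2*g*r^2 + r^3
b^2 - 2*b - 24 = (b - 6)*(b + 4)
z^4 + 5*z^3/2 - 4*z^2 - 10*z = z*(z - 2)*(z + 2)*(z + 5/2)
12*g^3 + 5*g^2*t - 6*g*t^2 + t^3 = (-4*g + t)*(-3*g + t)*(g + t)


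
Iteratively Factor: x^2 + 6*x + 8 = (x + 4)*(x + 2)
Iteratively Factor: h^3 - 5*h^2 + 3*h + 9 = (h - 3)*(h^2 - 2*h - 3) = (h - 3)*(h + 1)*(h - 3)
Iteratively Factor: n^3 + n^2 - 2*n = (n - 1)*(n^2 + 2*n) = n*(n - 1)*(n + 2)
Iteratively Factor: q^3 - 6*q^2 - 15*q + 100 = (q - 5)*(q^2 - q - 20) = (q - 5)^2*(q + 4)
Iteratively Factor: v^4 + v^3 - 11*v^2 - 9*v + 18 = (v - 1)*(v^3 + 2*v^2 - 9*v - 18) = (v - 3)*(v - 1)*(v^2 + 5*v + 6) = (v - 3)*(v - 1)*(v + 3)*(v + 2)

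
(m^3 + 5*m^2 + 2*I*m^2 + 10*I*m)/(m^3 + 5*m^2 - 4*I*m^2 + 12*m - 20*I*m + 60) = m/(m - 6*I)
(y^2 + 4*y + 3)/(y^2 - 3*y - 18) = (y + 1)/(y - 6)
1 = 1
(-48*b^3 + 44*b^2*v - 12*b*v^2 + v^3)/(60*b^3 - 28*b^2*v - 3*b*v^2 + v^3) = (-4*b + v)/(5*b + v)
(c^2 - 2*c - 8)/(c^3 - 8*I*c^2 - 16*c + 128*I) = (c + 2)/(c^2 + c*(4 - 8*I) - 32*I)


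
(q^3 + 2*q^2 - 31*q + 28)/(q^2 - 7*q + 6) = (q^2 + 3*q - 28)/(q - 6)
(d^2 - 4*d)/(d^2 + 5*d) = (d - 4)/(d + 5)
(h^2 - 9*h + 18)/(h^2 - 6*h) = (h - 3)/h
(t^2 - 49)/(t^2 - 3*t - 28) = (t + 7)/(t + 4)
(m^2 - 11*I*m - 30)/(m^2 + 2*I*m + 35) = (m - 6*I)/(m + 7*I)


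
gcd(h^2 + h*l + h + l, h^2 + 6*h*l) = 1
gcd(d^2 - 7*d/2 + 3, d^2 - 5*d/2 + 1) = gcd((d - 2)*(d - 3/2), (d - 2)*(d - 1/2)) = d - 2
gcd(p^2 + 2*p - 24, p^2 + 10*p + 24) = p + 6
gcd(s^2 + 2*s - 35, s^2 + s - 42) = s + 7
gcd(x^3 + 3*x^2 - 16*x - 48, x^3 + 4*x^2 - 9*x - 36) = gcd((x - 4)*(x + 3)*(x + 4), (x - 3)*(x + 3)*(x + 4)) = x^2 + 7*x + 12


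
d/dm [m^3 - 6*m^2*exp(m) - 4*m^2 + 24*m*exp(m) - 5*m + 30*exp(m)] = -6*m^2*exp(m) + 3*m^2 + 12*m*exp(m) - 8*m + 54*exp(m) - 5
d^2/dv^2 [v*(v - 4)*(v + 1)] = 6*v - 6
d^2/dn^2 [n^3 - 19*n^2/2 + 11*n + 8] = 6*n - 19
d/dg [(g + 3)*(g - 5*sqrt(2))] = 2*g - 5*sqrt(2) + 3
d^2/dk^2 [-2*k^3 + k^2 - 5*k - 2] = 2 - 12*k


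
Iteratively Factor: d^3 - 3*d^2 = (d)*(d^2 - 3*d) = d^2*(d - 3)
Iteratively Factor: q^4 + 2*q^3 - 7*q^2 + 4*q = (q - 1)*(q^3 + 3*q^2 - 4*q) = (q - 1)^2*(q^2 + 4*q) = (q - 1)^2*(q + 4)*(q)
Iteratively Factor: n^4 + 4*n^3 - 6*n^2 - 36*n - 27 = (n + 3)*(n^3 + n^2 - 9*n - 9) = (n + 3)^2*(n^2 - 2*n - 3) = (n + 1)*(n + 3)^2*(n - 3)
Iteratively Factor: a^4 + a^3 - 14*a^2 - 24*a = (a - 4)*(a^3 + 5*a^2 + 6*a) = (a - 4)*(a + 2)*(a^2 + 3*a) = a*(a - 4)*(a + 2)*(a + 3)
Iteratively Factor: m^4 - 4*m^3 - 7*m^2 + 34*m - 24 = (m - 2)*(m^3 - 2*m^2 - 11*m + 12) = (m - 2)*(m + 3)*(m^2 - 5*m + 4) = (m - 2)*(m - 1)*(m + 3)*(m - 4)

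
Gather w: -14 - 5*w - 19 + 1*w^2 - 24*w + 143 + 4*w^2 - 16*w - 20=5*w^2 - 45*w + 90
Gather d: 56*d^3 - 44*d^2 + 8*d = 56*d^3 - 44*d^2 + 8*d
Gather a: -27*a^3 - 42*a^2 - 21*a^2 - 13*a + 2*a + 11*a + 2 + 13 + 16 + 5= -27*a^3 - 63*a^2 + 36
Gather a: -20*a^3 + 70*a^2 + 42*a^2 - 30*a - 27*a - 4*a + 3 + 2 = -20*a^3 + 112*a^2 - 61*a + 5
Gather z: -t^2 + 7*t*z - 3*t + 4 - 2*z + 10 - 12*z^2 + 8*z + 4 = -t^2 - 3*t - 12*z^2 + z*(7*t + 6) + 18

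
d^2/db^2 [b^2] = 2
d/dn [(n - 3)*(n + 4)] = 2*n + 1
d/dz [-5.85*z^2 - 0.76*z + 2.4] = -11.7*z - 0.76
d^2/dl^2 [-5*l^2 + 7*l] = -10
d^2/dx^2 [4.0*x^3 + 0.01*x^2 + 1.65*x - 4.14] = 24.0*x + 0.02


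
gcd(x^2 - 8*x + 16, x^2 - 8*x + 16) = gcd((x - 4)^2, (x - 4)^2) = x^2 - 8*x + 16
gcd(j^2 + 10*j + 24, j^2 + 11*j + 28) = j + 4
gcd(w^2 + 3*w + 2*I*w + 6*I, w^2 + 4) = w + 2*I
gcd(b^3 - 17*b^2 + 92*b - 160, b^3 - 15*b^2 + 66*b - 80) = b^2 - 13*b + 40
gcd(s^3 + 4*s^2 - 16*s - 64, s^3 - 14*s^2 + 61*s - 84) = s - 4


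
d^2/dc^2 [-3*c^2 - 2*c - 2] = -6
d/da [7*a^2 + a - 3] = 14*a + 1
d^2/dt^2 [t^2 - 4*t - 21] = 2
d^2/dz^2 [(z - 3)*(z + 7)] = 2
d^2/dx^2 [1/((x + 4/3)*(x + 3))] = 6*(9*(x + 3)^2 + 3*(x + 3)*(3*x + 4) + (3*x + 4)^2)/((x + 3)^3*(3*x + 4)^3)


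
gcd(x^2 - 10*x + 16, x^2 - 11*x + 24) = x - 8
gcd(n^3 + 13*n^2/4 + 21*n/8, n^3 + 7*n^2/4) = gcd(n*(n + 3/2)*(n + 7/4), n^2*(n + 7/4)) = n^2 + 7*n/4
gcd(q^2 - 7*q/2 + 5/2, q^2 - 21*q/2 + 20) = q - 5/2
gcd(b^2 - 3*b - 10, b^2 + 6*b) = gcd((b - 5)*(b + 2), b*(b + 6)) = 1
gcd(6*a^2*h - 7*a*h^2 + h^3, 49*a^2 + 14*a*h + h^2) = 1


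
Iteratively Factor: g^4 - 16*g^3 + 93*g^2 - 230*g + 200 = (g - 2)*(g^3 - 14*g^2 + 65*g - 100) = (g - 5)*(g - 2)*(g^2 - 9*g + 20) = (g - 5)*(g - 4)*(g - 2)*(g - 5)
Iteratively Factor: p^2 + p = (p + 1)*(p)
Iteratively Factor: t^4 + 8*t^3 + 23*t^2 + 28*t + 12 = (t + 3)*(t^3 + 5*t^2 + 8*t + 4) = (t + 1)*(t + 3)*(t^2 + 4*t + 4) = (t + 1)*(t + 2)*(t + 3)*(t + 2)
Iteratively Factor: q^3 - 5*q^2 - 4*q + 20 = (q - 5)*(q^2 - 4) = (q - 5)*(q + 2)*(q - 2)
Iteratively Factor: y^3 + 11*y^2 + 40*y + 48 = (y + 4)*(y^2 + 7*y + 12) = (y + 3)*(y + 4)*(y + 4)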